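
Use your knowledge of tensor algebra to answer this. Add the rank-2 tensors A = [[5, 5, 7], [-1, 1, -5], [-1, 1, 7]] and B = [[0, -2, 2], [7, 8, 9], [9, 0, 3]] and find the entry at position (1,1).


Tensor addition is component-wise: (A + B)_{ij} = A_{ij} + B_{ij}.
A_{11} = 5
B_{11} = 0
(A + B)_{11} = 5 + 0 = 5

5


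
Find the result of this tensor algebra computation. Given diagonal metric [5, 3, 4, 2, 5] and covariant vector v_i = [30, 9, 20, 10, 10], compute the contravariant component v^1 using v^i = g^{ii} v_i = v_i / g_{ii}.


To raise an index with a diagonal metric: v^i = v_i / g_{ii}.
For index 1: v_1 = 30, g_{11} = 5
v^1 = 30 / 5 = 6

6


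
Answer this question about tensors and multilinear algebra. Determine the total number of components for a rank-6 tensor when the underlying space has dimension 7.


The number of components of a rank-r tensor in d dimensions is d^r.
Here d = 7 and r = 6.
7^6 = 117649

117649


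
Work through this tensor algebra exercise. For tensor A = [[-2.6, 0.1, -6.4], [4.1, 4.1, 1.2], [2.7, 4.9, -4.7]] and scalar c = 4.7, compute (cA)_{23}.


Scalar multiplication: (cA)_{ij} = c * A_{ij}.
c = 4.7
A_{23} = 1.2
(cA)_{23} = 4.7 * 1.2 = 5.64

5.64


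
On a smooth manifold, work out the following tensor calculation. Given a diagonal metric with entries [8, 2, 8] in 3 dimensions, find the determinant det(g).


For a diagonal metric, the determinant is the product of diagonal entries.
Diagonal entries: 8, 2, 8
det(g) = 8 * 2 * 8 = 128

128


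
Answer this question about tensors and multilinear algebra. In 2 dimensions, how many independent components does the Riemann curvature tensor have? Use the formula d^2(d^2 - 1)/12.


The Riemann tensor in d dimensions has d^2(d^2 - 1)/12 independent components.
d = 2, so d^2 = 4
d^2 - 1 = 3
d^2(d^2 - 1) = 4 * 3 = 12
Divide by 12: 12 / 12 = 1

1


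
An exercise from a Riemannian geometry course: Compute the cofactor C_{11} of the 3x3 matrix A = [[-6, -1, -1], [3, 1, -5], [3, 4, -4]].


To find cofactor C_{11}, delete row 1 and column 1.
The resulting 2x2 submatrix is: [[1, -5], [4, -4]]
Minor M_{11} = 1*-4 - -5*4
  = -4 - -20 = 16
Sign = (-1)^(1+1) = (-1)^2 = 1
Cofactor C_{11} = 1 * 16 = 16

16


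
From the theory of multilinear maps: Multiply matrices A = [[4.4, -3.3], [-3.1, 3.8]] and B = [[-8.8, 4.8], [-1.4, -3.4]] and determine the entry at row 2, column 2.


(AB)_{ij} = sum_k A_{ik} B_{kj}.
For i=2, j=2:
A_{21} * B_{12} = -3.1 * 4.8 = -14.88
A_{22} * B_{22} = 3.8 * -3.4 = -12.92
Sum = -14.88 + -12.92 = -27.8

-27.8


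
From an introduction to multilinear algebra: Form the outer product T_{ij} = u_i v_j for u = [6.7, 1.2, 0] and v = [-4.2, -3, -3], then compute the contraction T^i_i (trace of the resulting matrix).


The outer product gives T_{ij} = u_i v_j.
The trace (contraction) is Tr(T) = sum_i T_{ii} = sum_i u_i v_i.
Diagonal entries:
T_{11} = u_1 * v_1 = 6.7 * -4.2 = -28.14
T_{22} = u_2 * v_2 = 1.2 * -3 = -3.6
T_{33} = u_3 * v_3 = 0 * -3 = 0
Tr(T) = -28.14 + -3.6 + 0 = -31.74

-31.74


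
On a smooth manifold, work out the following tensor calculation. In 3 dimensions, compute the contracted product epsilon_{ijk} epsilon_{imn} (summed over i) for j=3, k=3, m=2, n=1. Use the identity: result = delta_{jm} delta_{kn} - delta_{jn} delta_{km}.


Using the identity: epsilon_{ijk} epsilon_{imn} = delta_{jm} delta_{kn} - delta_{jn} delta_{km}.
delta_{32} = 0
delta_{31} = 0
delta_{31} = 0
delta_{32} = 0
Result = 0 * 0 - 0 * 0 = 0 - 0 = 0

0


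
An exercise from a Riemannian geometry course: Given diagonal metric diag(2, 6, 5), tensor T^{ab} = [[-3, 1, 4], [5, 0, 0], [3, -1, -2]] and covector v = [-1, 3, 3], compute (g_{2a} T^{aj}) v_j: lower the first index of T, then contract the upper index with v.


Step 1: lower the first index. For a diagonal metric, g_{ia} T^{aj} = g_{ii} T^{ij} (no sum on i).
g_{22} = 6
S_2{}^1 = 6 * T^{21} = 6 * 5 = 30
S_2{}^2 = 6 * T^{22} = 6 * 0 = 0
S_2{}^3 = 6 * T^{23} = 6 * 0 = 0
Step 2: contract S_2{}^j with v_j.
S_2{}^1 * v_1 = 30 * -1 = -30
S_2{}^2 * v_2 = 0 * 3 = 0
S_2{}^3 * v_3 = 0 * 3 = 0
Result = -30 + 0 + 0 = -30

-30


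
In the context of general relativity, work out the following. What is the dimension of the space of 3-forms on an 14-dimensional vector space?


The dimension of the space of p-forms on an n-dimensional space is C(n, p).
n = 14, p = 3
C(14, 3) = 14! / (3! * 11!) = 364

364


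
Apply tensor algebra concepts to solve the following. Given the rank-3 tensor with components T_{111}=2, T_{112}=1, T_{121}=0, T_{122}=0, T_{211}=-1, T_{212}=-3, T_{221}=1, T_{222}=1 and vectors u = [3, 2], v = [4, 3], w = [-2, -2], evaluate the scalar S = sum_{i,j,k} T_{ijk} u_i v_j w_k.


S = sum over i,j,k of T_{ijk} u_i v_j w_k. Expanding all 8 terms:
T_{111}*u_1*v_1*w_1 = 2*3*4*-2 = -48  (running total: -48)
T_{112}*u_1*v_1*w_2 = 1*3*4*-2 = -24  (running total: -72)
T_{121}*u_1*v_2*w_1 = 0*3*3*-2 = 0  (running total: -72)
T_{122}*u_1*v_2*w_2 = 0*3*3*-2 = 0  (running total: -72)
T_{211}*u_2*v_1*w_1 = -1*2*4*-2 = 16  (running total: -56)
T_{212}*u_2*v_1*w_2 = -3*2*4*-2 = 48  (running total: -8)
T_{221}*u_2*v_2*w_1 = 1*2*3*-2 = -12  (running total: -20)
T_{222}*u_2*v_2*w_2 = 1*2*3*-2 = -12  (running total: -32)
S = -32

-32


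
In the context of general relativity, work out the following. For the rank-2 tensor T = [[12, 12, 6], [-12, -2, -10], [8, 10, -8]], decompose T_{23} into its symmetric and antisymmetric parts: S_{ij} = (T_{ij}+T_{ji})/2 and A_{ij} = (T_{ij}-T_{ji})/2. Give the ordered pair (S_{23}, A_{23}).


T_{23} = -10
T_{32} = 10
S_{23} = (-10 + 10)/2 = 0/2 = 0
A_{23} = (-10 - 10)/2 = -20/2 = -10
Check: S + A = 0 + -10 = -10 = T_{23}.

(0, -10)


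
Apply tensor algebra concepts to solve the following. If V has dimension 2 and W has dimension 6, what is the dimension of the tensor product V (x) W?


The dimension of a tensor product is the product of dimensions.
dim(V) = 2, dim(W) = 6
dim(V (x) W) = 2 * 6 = 12

12


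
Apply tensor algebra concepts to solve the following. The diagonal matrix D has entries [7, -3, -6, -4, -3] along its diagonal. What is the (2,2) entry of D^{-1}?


For a diagonal matrix, the inverse has entries (D^{-1})_{ii} = 1/d_{ii}.
The diagonal entries are: d_{11} = 7, d_{22} = -3, d_{33} = -6, d_{44} = -4, d_{55} = -3
We need (D^{-1})_{22} = 1/d_{22} = 1/-3 = -1/3

-1/3


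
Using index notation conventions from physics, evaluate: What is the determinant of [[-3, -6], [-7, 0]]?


For a 2x2 matrix [[a, b], [c, d]], det = a*d - b*c.
a = -3, b = -6, c = -7, d = 0
a*d = -3 * 0 = 0
b*c = -6 * -7 = 42
det = 0 - 42 = -42

-42


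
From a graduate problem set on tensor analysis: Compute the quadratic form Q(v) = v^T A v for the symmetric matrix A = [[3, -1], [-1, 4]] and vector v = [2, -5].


First compute Av:
(Av)_1 = 3*2 + -1*-5 = 11
(Av)_2 = -1*2 + 4*-5 = -22
Av = [11, -22]
Then v^T (Av) = 2*11 + -5*-22
= 22 + 110 = 132

132


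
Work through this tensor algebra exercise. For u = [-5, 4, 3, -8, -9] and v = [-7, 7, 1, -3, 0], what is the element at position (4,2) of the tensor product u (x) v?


The outer product entry T_{ij} = u_i * v_j.
We need i=4, j=2.
u_4 = -8, v_2 = 7
T_{4,2} = -8 * 7 = -56

-56


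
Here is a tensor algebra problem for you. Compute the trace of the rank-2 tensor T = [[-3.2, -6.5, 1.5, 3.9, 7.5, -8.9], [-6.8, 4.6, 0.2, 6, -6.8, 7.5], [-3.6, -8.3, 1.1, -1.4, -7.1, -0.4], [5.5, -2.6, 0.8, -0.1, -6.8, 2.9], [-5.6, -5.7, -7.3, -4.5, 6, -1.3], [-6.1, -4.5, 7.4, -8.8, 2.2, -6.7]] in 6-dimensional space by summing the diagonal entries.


The contraction (trace) of a rank-2 tensor is the sum of its diagonal elements.
Diagonal entries: A[1,1] = -3.2, A[2,2] = 4.6, A[3,3] = 1.1, A[4,4] = -0.1, A[5,5] = 6, A[6,6] = -6.7
Tr(A) = -3.2 + 4.6 + 1.1 + -0.1 + 6 + -6.7 = 1.7

1.7


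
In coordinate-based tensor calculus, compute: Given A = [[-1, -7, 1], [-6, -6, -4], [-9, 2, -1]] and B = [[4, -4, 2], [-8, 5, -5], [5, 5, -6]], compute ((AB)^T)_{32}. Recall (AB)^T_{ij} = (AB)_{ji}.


(AB)^T_{ij} = (AB)_{ji} = sum_k A_{jk} B_{ki}.
For i=3, j=2 we need (AB)_{23}:
A_{21} * B_{13} = -6 * 2 = -12
A_{22} * B_{23} = -6 * -5 = 30
A_{23} * B_{33} = -4 * -6 = 24
Sum = -12 + 30 + 24 = 42

42


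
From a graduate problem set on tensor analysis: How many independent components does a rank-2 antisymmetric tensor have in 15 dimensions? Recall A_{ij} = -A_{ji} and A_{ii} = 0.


An antisymmetric rank-2 tensor satisfies A_{ij} = -A_{ji}, so diagonal entries are zero.
The independent components are the upper-triangular entries: C(n, 2) = n(n-1)/2.
n = 15
C(15, 2) = 15 * 14 / 2 = 210 / 2 = 105

105


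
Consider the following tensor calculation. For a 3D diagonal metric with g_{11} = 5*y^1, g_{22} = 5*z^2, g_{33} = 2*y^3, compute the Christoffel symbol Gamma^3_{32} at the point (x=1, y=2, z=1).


For a diagonal metric, Gamma^k_{ij} = (1/2) g^{kk} (dg_{ik}/dx_j + dg_{jk}/dx_i - dg_{ij}/dx_k).
The metric is diagonal, so g_{ab} = 0 for a != b.
At the given point: g_{11} = 10, g_{22} = 5, g_{33} = 16
g^{33} = 1/16
dg_{33}/dx_2 = dg_{33}/dx_2 = 24
dg_{23}/dx_3 = 0 (off-diagonal)
dg_{32}/dx_3 = 0 (off-diagonal)
Numerator = 24 + 0 - 0 = 24
Gamma^3_{32} = 24 / (2 * 16) = 3/4

3/4


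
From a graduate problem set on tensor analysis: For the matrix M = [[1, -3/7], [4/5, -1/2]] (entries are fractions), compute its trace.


The trace is the sum of diagonal entries.
Diagonal: M[1,1] = 1, M[2,2] = -1/2
Tr(M) = 1 + -1/2
Computing step by step:
After adding M[1,1]: 1
After adding M[2,2]: 1/2
Tr(M) = 1/2

1/2


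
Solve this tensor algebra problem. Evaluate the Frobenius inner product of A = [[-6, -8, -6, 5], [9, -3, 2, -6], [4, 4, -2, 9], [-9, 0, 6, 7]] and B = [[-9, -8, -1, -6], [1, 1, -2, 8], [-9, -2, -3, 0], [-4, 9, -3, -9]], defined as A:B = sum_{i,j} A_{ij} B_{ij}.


A:B = sum over all i,j of A_{ij} * B_{ij}.
Row 1: -6*-9=54, -8*-8=64, -6*-1=6, 5*-6=-30 => row sum = 94
Row 2: 9*1=9, -3*1=-3, 2*-2=-4, -6*8=-48 => row sum = -46
Row 3: 4*-9=-36, 4*-2=-8, -2*-3=6, 9*0=0 => row sum = -38
Row 4: -9*-4=36, 0*9=0, 6*-3=-18, 7*-9=-63 => row sum = -45
Total = 94 + -46 + -38 + -45 = -35

-35


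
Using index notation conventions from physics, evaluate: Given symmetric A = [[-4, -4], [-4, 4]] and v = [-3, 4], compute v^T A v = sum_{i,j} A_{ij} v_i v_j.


First compute Av:
(Av)_1 = -4*-3 + -4*4 = -4
(Av)_2 = -4*-3 + 4*4 = 28
Av = [-4, 28]
Then v^T (Av) = -3*-4 + 4*28
= 12 + 112 = 124

124


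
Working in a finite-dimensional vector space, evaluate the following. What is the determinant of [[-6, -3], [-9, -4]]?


For a 2x2 matrix [[a, b], [c, d]], det = a*d - b*c.
a = -6, b = -3, c = -9, d = -4
a*d = -6 * -4 = 24
b*c = -3 * -9 = 27
det = 24 - 27 = -3

-3


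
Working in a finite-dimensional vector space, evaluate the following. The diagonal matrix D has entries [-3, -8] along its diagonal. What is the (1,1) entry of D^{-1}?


For a diagonal matrix, the inverse has entries (D^{-1})_{ii} = 1/d_{ii}.
The diagonal entries are: d_{11} = -3, d_{22} = -8
We need (D^{-1})_{11} = 1/d_{11} = 1/-3 = -1/3

-1/3


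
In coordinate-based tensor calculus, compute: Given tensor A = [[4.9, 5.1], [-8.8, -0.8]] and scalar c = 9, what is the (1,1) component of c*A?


Scalar multiplication: (cA)_{ij} = c * A_{ij}.
c = 9
A_{11} = 4.9
(cA)_{11} = 9 * 4.9 = 44.1

44.1


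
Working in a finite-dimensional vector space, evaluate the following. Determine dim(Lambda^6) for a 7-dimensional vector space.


The dimension of the space of p-forms on an n-dimensional space is C(n, p).
n = 7, p = 6
C(7, 6) = 7! / (6! * 1!) = 7

7


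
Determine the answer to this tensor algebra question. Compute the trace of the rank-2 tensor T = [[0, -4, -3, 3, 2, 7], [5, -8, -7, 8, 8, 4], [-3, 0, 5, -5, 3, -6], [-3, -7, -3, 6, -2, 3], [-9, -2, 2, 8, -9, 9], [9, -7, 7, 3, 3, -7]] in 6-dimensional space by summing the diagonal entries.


The contraction (trace) of a rank-2 tensor is the sum of its diagonal elements.
Diagonal entries: A[1,1] = 0, A[2,2] = -8, A[3,3] = 5, A[4,4] = 6, A[5,5] = -9, A[6,6] = -7
Tr(A) = 0 + -8 + 5 + 6 + -9 + -7 = -13

-13


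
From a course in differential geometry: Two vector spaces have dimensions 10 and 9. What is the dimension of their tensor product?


The dimension of a tensor product is the product of dimensions.
dim(V) = 10, dim(W) = 9
dim(V (x) W) = 10 * 9 = 90

90


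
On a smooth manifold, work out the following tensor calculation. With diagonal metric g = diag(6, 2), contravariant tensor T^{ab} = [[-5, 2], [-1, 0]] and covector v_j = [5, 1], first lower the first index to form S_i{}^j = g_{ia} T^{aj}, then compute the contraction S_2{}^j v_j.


Step 1: lower the first index. For a diagonal metric, g_{ia} T^{aj} = g_{ii} T^{ij} (no sum on i).
g_{22} = 2
S_2{}^1 = 2 * T^{21} = 2 * -1 = -2
S_2{}^2 = 2 * T^{22} = 2 * 0 = 0
Step 2: contract S_2{}^j with v_j.
S_2{}^1 * v_1 = -2 * 5 = -10
S_2{}^2 * v_2 = 0 * 1 = 0
Result = -10 + 0 = -10

-10


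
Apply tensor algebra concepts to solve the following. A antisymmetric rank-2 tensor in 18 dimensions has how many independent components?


A antisymmetric rank-2 tensor in d dimensions has d(d-1)/2 independent components.
d = 18
d(d-1)/2 = 18 * 17 / 2 = 306 / 2 = 153

153


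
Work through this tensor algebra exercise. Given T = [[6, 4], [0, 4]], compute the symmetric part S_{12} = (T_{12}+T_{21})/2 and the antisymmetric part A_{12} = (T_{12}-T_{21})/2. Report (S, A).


T_{12} = 4
T_{21} = 0
S_{12} = (4 + 0)/2 = 4/2 = 2
A_{12} = (4 - 0)/2 = 4/2 = 2
Check: S + A = 2 + 2 = 4 = T_{12}.

(2, 2)


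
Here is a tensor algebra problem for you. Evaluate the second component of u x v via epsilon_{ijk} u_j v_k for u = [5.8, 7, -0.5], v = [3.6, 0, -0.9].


(u x v)_2 = sum_{j,k} epsilon_{2jk} u_j v_k. Only permutations of (1,2,3) contribute; the two non-zero terms are:
eps_{213} u_1 v_3 = -1 * 5.8 * -0.9 = 5.22
eps_{231} u_3 v_1 = 1 * -0.5 * 3.6 = -1.8
(u x v)_2 = 3.42

3.42


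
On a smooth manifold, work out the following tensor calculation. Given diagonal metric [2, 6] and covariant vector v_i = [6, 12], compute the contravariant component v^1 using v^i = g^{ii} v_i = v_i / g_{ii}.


To raise an index with a diagonal metric: v^i = v_i / g_{ii}.
For index 1: v_1 = 6, g_{11} = 2
v^1 = 6 / 2 = 3

3


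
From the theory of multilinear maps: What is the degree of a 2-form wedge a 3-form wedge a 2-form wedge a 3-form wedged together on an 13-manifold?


The degree of a wedge product is the sum of the degrees of the individual forms.
Degrees: 2, 3, 2, 3
Total degree = 2 + 3 + 2 + 3 = 10

10


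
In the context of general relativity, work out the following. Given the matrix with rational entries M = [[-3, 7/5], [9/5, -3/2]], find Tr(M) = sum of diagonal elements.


The trace is the sum of diagonal entries.
Diagonal: M[1,1] = -3, M[2,2] = -3/2
Tr(M) = -3 + -3/2
Computing step by step:
After adding M[1,1]: -3
After adding M[2,2]: -9/2
Tr(M) = -9/2

-9/2


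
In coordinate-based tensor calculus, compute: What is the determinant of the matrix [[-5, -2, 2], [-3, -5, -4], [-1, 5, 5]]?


Expanding along the first row, det(A) = a11*M_11 - a12*M_12 + a13*M_13, where M_1j is the (1,j) minor.
Minor M_11 = -5*5 - -4*5 = -5
Minor M_12 = -3*5 - -4*-1 = -19
Minor M_13 = -3*5 - -5*-1 = -20
det = -5*(-5) - -2*(-19) + 2*(-20)
    = 25 - 38 + -40
    = -53

-53


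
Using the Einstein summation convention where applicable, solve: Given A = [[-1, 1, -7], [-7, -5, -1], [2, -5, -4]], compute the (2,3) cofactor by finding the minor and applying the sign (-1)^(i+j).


To find cofactor C_{23}, delete row 2 and column 3.
The resulting 2x2 submatrix is: [[-1, 1], [2, -5]]
Minor M_{23} = -1*-5 - 1*2
  = 5 - 2 = 3
Sign = (-1)^(2+3) = (-1)^5 = -1
Cofactor C_{23} = -1 * 3 = -3

-3


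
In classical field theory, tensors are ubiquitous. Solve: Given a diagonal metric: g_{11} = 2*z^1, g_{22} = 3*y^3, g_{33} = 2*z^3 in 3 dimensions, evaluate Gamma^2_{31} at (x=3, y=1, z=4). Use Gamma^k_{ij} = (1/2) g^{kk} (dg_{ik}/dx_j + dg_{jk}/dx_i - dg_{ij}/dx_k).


For a diagonal metric, Gamma^k_{ij} = (1/2) g^{kk} (dg_{ik}/dx_j + dg_{jk}/dx_i - dg_{ij}/dx_k).
The metric is diagonal, so g_{ab} = 0 for a != b.
At the given point: g_{11} = 8, g_{22} = 3, g_{33} = 128
g^{22} = 1/3
dg_{32}/dx_1 = 0 (off-diagonal)
dg_{12}/dx_3 = 0 (off-diagonal)
dg_{31}/dx_2 = 0 (off-diagonal)
Numerator = 0 + 0 - 0 = 0
Gamma^2_{31} = 0 / (2 * 3) = 0

0


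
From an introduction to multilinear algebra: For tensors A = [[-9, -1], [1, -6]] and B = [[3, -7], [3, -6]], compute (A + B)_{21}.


Tensor addition is component-wise: (A + B)_{ij} = A_{ij} + B_{ij}.
A_{21} = 1
B_{21} = 3
(A + B)_{21} = 1 + 3 = 4

4


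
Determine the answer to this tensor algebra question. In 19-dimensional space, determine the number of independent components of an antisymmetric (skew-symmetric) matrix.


An antisymmetric rank-2 tensor satisfies A_{ij} = -A_{ji}, so diagonal entries are zero.
The independent components are the upper-triangular entries: C(n, 2) = n(n-1)/2.
n = 19
C(19, 2) = 19 * 18 / 2 = 342 / 2 = 171

171


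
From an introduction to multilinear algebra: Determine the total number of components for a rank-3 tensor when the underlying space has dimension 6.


The number of components of a rank-r tensor in d dimensions is d^r.
Here d = 6 and r = 3.
6^3 = 216

216


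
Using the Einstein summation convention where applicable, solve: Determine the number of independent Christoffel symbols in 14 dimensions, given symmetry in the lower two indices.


Christoffel symbols Gamma^k_{ij} are symmetric in i,j, so there are d * d(d+1)/2 independent symbols.
d = 14
d(d+1)/2 = 14 * 15 / 2 = 105
Total = 14 * 105 = 1470

1470


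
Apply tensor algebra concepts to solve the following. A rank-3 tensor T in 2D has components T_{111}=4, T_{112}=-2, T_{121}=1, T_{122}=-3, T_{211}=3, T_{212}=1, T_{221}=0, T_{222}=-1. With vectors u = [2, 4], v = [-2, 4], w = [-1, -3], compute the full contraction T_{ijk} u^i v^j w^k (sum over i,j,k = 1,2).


S = sum over i,j,k of T_{ijk} u_i v_j w_k. Expanding all 8 terms:
T_{111}*u_1*v_1*w_1 = 4*2*-2*-1 = 16  (running total: 16)
T_{112}*u_1*v_1*w_2 = -2*2*-2*-3 = -24  (running total: -8)
T_{121}*u_1*v_2*w_1 = 1*2*4*-1 = -8  (running total: -16)
T_{122}*u_1*v_2*w_2 = -3*2*4*-3 = 72  (running total: 56)
T_{211}*u_2*v_1*w_1 = 3*4*-2*-1 = 24  (running total: 80)
T_{212}*u_2*v_1*w_2 = 1*4*-2*-3 = 24  (running total: 104)
T_{221}*u_2*v_2*w_1 = 0*4*4*-1 = 0  (running total: 104)
T_{222}*u_2*v_2*w_2 = -1*4*4*-3 = 48  (running total: 152)
S = 152

152


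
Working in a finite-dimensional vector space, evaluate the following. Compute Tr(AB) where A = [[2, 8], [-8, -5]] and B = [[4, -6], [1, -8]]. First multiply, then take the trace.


Tr(AB) = sum_i (AB)_{ii} where (AB)_{ii} = sum_k A_{ik} B_{ki}.
(AB)_{11} = 2*4 + 8*1 = 16
(AB)_{22} = -8*-6 + -5*-8 = 88
Tr(AB) = 16 + 88 = 104

104


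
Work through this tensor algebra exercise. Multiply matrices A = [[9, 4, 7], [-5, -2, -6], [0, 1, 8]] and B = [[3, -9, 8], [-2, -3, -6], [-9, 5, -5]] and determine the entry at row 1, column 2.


(AB)_{ij} = sum_k A_{ik} B_{kj}.
For i=1, j=2:
A_{11} * B_{12} = 9 * -9 = -81
A_{12} * B_{22} = 4 * -3 = -12
A_{13} * B_{32} = 7 * 5 = 35
Sum = -81 + -12 + 35 = -58

-58


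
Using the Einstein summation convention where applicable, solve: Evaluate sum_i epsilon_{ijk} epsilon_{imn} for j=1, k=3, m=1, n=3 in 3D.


Using the identity: epsilon_{ijk} epsilon_{imn} = delta_{jm} delta_{kn} - delta_{jn} delta_{km}.
delta_{11} = 1
delta_{33} = 1
delta_{13} = 0
delta_{31} = 0
Result = 1 * 1 - 0 * 0 = 1 - 0 = 1

1


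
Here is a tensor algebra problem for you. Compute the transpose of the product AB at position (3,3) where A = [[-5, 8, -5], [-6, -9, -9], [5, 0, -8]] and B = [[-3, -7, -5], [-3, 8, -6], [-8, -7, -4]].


(AB)^T_{ij} = (AB)_{ji} = sum_k A_{jk} B_{ki}.
For i=3, j=3 we need (AB)_{33}:
A_{31} * B_{13} = 5 * -5 = -25
A_{32} * B_{23} = 0 * -6 = 0
A_{33} * B_{33} = -8 * -4 = 32
Sum = -25 + 0 + 32 = 7

7


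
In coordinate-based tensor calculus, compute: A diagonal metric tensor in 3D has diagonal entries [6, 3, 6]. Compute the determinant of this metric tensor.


For a diagonal metric, the determinant is the product of diagonal entries.
Diagonal entries: 6, 3, 6
det(g) = 6 * 3 * 6 = 108

108


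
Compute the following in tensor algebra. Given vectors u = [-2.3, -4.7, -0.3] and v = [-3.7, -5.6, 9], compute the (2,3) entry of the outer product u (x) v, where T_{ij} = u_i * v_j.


The outer product entry T_{ij} = u_i * v_j.
We need i=2, j=3.
u_2 = -4.7, v_3 = 9
T_{2,3} = -4.7 * 9 = -42.3

-42.3


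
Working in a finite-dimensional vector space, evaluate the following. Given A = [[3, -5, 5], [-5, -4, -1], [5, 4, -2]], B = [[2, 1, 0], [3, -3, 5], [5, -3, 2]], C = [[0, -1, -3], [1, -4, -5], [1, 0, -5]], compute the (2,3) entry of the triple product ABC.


(ABC)_{23} = sum_m (AB)_{2m} C_{m3}. First compute row 2 of AB.
(AB)_{21} = -5*2 + -4*3 + -1*5 = -27
(AB)_{22} = -5*1 + -4*-3 + -1*-3 = 10
(AB)_{23} = -5*0 + -4*5 + -1*2 = -22
Now contract with column 3 of C:
(AB)_{21} * C_{13} = -27 * -3 = 81
(AB)_{22} * C_{23} = 10 * -5 = -50
(AB)_{23} * C_{33} = -22 * -5 = 110
(ABC)_{23} = 81 + -50 + 110 = 141

141


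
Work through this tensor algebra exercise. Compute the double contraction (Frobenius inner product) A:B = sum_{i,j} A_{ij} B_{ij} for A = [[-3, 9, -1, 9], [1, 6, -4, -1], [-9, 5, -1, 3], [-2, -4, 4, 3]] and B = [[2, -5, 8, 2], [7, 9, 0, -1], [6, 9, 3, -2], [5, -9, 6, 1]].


A:B = sum over all i,j of A_{ij} * B_{ij}.
Row 1: -3*2=-6, 9*-5=-45, -1*8=-8, 9*2=18 => row sum = -41
Row 2: 1*7=7, 6*9=54, -4*0=0, -1*-1=1 => row sum = 62
Row 3: -9*6=-54, 5*9=45, -1*3=-3, 3*-2=-6 => row sum = -18
Row 4: -2*5=-10, -4*-9=36, 4*6=24, 3*1=3 => row sum = 53
Total = -41 + 62 + -18 + 53 = 56

56


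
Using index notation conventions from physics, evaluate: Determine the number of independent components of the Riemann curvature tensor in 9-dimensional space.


The Riemann tensor in d dimensions has d^2(d^2 - 1)/12 independent components.
d = 9, so d^2 = 81
d^2 - 1 = 80
d^2(d^2 - 1) = 81 * 80 = 6480
Divide by 12: 6480 / 12 = 540

540


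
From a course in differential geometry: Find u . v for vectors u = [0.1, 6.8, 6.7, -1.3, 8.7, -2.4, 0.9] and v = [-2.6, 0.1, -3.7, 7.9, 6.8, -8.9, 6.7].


The inner product u . v = sum of u_i * v_i.
Term-by-term: 0.1 * -2.6, 6.8 * 0.1, 6.7 * -3.7, -1.3 * 7.9, 8.7 * 6.8, -2.4 * -8.9, 0.9 * 6.7
Products: -0.26, 0.68, -24.79, -10.27, 59.16, 21.36, 6.03
Sum = -0.26 + 0.68 + -24.79 + -10.27 + 59.16 + 21.36 + 6.03 = 51.91

51.91


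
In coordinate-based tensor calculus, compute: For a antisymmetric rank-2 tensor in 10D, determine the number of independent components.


A antisymmetric rank-2 tensor in d dimensions has d(d-1)/2 independent components.
d = 10
d(d-1)/2 = 10 * 9 / 2 = 90 / 2 = 45

45


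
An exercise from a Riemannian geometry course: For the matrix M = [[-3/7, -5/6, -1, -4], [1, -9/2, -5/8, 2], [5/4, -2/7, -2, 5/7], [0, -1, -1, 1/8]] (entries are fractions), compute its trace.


The trace is the sum of diagonal entries.
Diagonal: M[1,1] = -3/7, M[2,2] = -9/2, M[3,3] = -2, M[4,4] = 1/8
Tr(M) = -3/7 + -9/2 + -2 + 1/8
Computing step by step:
After adding M[1,1]: -3/7
After adding M[2,2]: -69/14
After adding M[3,3]: -97/14
After adding M[4,4]: -381/56
Tr(M) = -381/56

-381/56


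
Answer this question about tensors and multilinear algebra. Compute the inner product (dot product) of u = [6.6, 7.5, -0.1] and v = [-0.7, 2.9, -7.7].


The inner product u . v = sum of u_i * v_i.
Term-by-term: 6.6 * -0.7, 7.5 * 2.9, -0.1 * -7.7
Products: -4.62, 21.75, 0.77
Sum = -4.62 + 21.75 + 0.77 = 17.9

17.9


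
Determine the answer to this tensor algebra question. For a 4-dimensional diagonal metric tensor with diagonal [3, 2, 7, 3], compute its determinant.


For a diagonal metric, the determinant is the product of diagonal entries.
Diagonal entries: 3, 2, 7, 3
det(g) = 3 * 2 * 7 * 3 = 126

126


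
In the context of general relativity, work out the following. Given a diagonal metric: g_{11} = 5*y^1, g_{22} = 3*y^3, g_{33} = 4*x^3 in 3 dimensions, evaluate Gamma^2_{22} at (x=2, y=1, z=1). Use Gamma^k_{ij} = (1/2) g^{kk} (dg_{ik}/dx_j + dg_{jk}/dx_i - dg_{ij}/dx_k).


For a diagonal metric, Gamma^k_{ij} = (1/2) g^{kk} (dg_{ik}/dx_j + dg_{jk}/dx_i - dg_{ij}/dx_k).
The metric is diagonal, so g_{ab} = 0 for a != b.
At the given point: g_{11} = 5, g_{22} = 3, g_{33} = 32
g^{22} = 1/3
dg_{22}/dx_2 = dg_{22}/dx_2 = 9
dg_{22}/dx_2 = dg_{22}/dx_2 = 9
dg_{22}/dx_2 = dg_{22}/dx_2 = 9
Numerator = 9 + 9 - 9 = 9
Gamma^2_{22} = 9 / (2 * 3) = 3/2

3/2


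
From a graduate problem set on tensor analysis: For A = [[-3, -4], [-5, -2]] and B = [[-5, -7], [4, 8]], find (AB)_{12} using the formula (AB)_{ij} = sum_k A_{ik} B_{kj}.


(AB)_{ij} = sum_k A_{ik} B_{kj}.
For i=1, j=2:
A_{11} * B_{12} = -3 * -7 = 21
A_{12} * B_{22} = -4 * 8 = -32
Sum = 21 + -32 = -11

-11


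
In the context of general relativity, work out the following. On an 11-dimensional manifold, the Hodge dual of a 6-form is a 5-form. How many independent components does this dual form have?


The Hodge dual of a p-form on an n-dimensional manifold is an (n-p)-form.
n = 11, p = 6, so dual degree = 11 - 6 = 5
The number of components is C(n, n-p) = C(11, 5) = 462

462


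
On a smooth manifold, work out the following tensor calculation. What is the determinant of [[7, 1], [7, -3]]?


For a 2x2 matrix [[a, b], [c, d]], det = a*d - b*c.
a = 7, b = 1, c = 7, d = -3
a*d = 7 * -3 = -21
b*c = 1 * 7 = 7
det = -21 - 7 = -28

-28


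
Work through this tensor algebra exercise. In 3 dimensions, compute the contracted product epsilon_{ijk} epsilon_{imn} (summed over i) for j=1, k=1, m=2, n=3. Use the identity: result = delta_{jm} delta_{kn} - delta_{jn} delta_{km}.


Using the identity: epsilon_{ijk} epsilon_{imn} = delta_{jm} delta_{kn} - delta_{jn} delta_{km}.
delta_{12} = 0
delta_{13} = 0
delta_{13} = 0
delta_{12} = 0
Result = 0 * 0 - 0 * 0 = 0 - 0 = 0

0


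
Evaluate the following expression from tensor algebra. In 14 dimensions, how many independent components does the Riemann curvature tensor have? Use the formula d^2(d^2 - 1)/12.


The Riemann tensor in d dimensions has d^2(d^2 - 1)/12 independent components.
d = 14, so d^2 = 196
d^2 - 1 = 195
d^2(d^2 - 1) = 196 * 195 = 38220
Divide by 12: 38220 / 12 = 3185

3185


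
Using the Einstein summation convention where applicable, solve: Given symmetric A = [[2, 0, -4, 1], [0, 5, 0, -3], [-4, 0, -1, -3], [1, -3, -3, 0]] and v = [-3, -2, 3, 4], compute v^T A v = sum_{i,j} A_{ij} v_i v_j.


First compute Av:
(Av)_1 = 2*-3 + 0*-2 + -4*3 + 1*4 = -14
(Av)_2 = 0*-3 + 5*-2 + 0*3 + -3*4 = -22
(Av)_3 = -4*-3 + 0*-2 + -1*3 + -3*4 = -3
(Av)_4 = 1*-3 + -3*-2 + -3*3 + 0*4 = -6
Av = [-14, -22, -3, -6]
Then v^T (Av) = -3*-14 + -2*-22 + 3*-3 + 4*-6
= 42 + 44 + -9 + -24 = 53

53


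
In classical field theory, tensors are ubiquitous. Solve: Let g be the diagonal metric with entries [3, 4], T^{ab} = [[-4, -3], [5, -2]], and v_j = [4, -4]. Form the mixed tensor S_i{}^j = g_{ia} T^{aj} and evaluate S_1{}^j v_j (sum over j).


Step 1: lower the first index. For a diagonal metric, g_{ia} T^{aj} = g_{ii} T^{ij} (no sum on i).
g_{11} = 3
S_1{}^1 = 3 * T^{11} = 3 * -4 = -12
S_1{}^2 = 3 * T^{12} = 3 * -3 = -9
Step 2: contract S_1{}^j with v_j.
S_1{}^1 * v_1 = -12 * 4 = -48
S_1{}^2 * v_2 = -9 * -4 = 36
Result = -48 + 36 = -12

-12


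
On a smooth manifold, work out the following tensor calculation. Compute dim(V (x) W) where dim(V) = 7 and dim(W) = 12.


The dimension of a tensor product is the product of dimensions.
dim(V) = 7, dim(W) = 12
dim(V (x) W) = 7 * 12 = 84

84


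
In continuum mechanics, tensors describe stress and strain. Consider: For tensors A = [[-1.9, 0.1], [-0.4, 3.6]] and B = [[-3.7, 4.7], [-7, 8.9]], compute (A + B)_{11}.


Tensor addition is component-wise: (A + B)_{ij} = A_{ij} + B_{ij}.
A_{11} = -1.9
B_{11} = -3.7
(A + B)_{11} = -1.9 + -3.7 = -5.6

-5.6


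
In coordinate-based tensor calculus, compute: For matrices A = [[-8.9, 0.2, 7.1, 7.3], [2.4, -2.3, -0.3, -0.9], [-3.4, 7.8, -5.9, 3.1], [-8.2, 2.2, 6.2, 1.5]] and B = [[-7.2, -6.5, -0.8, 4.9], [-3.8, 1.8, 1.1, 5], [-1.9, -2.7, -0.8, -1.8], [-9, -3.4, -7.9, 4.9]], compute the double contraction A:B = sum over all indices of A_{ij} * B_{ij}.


A:B = sum over all i,j of A_{ij} * B_{ij}.
Row 1: -8.9*-7.2=64.08, 0.2*-6.5=-1.3, 7.1*-0.8=-5.68, 7.3*4.9=35.77 => row sum = 92.87
Row 2: 2.4*-3.8=-9.12, -2.3*1.8=-4.14, -0.3*1.1=-0.33, -0.9*5=-4.5 => row sum = -18.09
Row 3: -3.4*-1.9=6.46, 7.8*-2.7=-21.06, -5.9*-0.8=4.72, 3.1*-1.8=-5.58 => row sum = -15.46
Row 4: -8.2*-9=73.8, 2.2*-3.4=-7.48, 6.2*-7.9=-48.98, 1.5*4.9=7.35 => row sum = 24.69
Total = 92.87 + -18.09 + -15.46 + 24.69 = 84.01

84.01


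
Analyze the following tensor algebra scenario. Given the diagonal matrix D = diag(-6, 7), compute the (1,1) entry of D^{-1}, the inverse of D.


For a diagonal matrix, the inverse has entries (D^{-1})_{ii} = 1/d_{ii}.
The diagonal entries are: d_{11} = -6, d_{22} = 7
We need (D^{-1})_{11} = 1/d_{11} = 1/-6 = -1/6

-1/6


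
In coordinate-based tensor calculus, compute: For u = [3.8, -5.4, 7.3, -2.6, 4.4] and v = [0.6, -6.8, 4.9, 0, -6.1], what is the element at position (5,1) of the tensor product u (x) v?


The outer product entry T_{ij} = u_i * v_j.
We need i=5, j=1.
u_5 = 4.4, v_1 = 0.6
T_{5,1} = 4.4 * 0.6 = 2.64

2.64


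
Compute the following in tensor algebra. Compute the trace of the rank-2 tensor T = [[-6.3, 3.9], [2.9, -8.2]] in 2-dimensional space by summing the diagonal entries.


The contraction (trace) of a rank-2 tensor is the sum of its diagonal elements.
Diagonal entries: A[1,1] = -6.3, A[2,2] = -8.2
Tr(A) = -6.3 + -8.2 = -14.5

-14.5


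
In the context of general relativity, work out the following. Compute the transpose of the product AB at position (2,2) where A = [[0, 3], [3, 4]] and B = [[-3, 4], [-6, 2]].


(AB)^T_{ij} = (AB)_{ji} = sum_k A_{jk} B_{ki}.
For i=2, j=2 we need (AB)_{22}:
A_{21} * B_{12} = 3 * 4 = 12
A_{22} * B_{22} = 4 * 2 = 8
Sum = 12 + 8 = 20

20


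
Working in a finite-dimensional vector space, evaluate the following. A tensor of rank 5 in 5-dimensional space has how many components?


The number of components of a rank-r tensor in d dimensions is d^r.
Here d = 5 and r = 5.
5^5 = 3125

3125


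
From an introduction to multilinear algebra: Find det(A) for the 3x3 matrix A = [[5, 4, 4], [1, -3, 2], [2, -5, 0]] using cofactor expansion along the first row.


Expanding along the first row, det(A) = a11*M_11 - a12*M_12 + a13*M_13, where M_1j is the (1,j) minor.
Minor M_11 = -3*0 - 2*-5 = 10
Minor M_12 = 1*0 - 2*2 = -4
Minor M_13 = 1*-5 - -3*2 = 1
det = 5*(10) - 4*(-4) + 4*(1)
    = 50 - -16 + 4
    = 70

70


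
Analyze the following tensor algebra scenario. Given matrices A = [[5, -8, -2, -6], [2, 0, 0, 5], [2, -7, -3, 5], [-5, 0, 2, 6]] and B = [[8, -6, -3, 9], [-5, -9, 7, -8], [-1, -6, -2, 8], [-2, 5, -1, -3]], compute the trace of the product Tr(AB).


Tr(AB) = sum_i (AB)_{ii} where (AB)_{ii} = sum_k A_{ik} B_{ki}.
(AB)_{11} = 5*8 + -8*-5 + -2*-1 + -6*-2 = 94
(AB)_{22} = 2*-6 + 0*-9 + 0*-6 + 5*5 = 13
(AB)_{33} = 2*-3 + -7*7 + -3*-2 + 5*-1 = -54
(AB)_{44} = -5*9 + 0*-8 + 2*8 + 6*-3 = -47
Tr(AB) = 94 + 13 + -54 + -47 = 6

6


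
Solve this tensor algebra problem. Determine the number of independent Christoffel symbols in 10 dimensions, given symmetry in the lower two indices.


Christoffel symbols Gamma^k_{ij} are symmetric in i,j, so there are d * d(d+1)/2 independent symbols.
d = 10
d(d+1)/2 = 10 * 11 / 2 = 55
Total = 10 * 55 = 550

550


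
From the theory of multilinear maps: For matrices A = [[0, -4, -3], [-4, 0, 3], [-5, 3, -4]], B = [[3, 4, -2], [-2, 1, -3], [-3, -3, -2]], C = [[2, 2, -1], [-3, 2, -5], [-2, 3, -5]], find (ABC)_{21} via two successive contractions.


(ABC)_{21} = sum_m (AB)_{2m} C_{m1}. First compute row 2 of AB.
(AB)_{21} = -4*3 + 0*-2 + 3*-3 = -21
(AB)_{22} = -4*4 + 0*1 + 3*-3 = -25
(AB)_{23} = -4*-2 + 0*-3 + 3*-2 = 2
Now contract with column 1 of C:
(AB)_{21} * C_{11} = -21 * 2 = -42
(AB)_{22} * C_{21} = -25 * -3 = 75
(AB)_{23} * C_{31} = 2 * -2 = -4
(ABC)_{21} = -42 + 75 + -4 = 29

29


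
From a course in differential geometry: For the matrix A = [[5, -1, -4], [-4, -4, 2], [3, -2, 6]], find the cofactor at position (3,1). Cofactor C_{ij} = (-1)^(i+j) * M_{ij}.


To find cofactor C_{31}, delete row 3 and column 1.
The resulting 2x2 submatrix is: [[-1, -4], [-4, 2]]
Minor M_{31} = -1*2 - -4*-4
  = -2 - 16 = -18
Sign = (-1)^(3+1) = (-1)^4 = 1
Cofactor C_{31} = 1 * -18 = -18

-18


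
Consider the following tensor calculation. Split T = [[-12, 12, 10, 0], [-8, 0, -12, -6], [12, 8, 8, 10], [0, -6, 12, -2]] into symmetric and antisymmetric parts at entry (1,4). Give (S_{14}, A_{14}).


T_{14} = 0
T_{41} = 0
S_{14} = (0 + 0)/2 = 0/2 = 0
A_{14} = (0 - 0)/2 = 0/2 = 0
Check: S + A = 0 + 0 = 0 = T_{14}.

(0, 0)


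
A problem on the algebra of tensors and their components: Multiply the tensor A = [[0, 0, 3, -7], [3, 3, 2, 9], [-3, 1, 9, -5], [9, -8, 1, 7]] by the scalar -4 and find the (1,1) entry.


Scalar multiplication: (cA)_{ij} = c * A_{ij}.
c = -4
A_{11} = 0
(cA)_{11} = -4 * 0 = 0

0


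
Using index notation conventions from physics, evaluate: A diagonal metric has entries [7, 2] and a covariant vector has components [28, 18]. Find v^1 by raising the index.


To raise an index with a diagonal metric: v^i = v_i / g_{ii}.
For index 1: v_1 = 28, g_{11} = 7
v^1 = 28 / 7 = 4

4


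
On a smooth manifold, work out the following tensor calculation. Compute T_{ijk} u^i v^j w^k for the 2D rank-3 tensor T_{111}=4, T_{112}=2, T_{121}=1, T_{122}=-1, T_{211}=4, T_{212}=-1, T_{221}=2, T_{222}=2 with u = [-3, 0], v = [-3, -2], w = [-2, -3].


S = sum over i,j,k of T_{ijk} u_i v_j w_k. Expanding all 8 terms:
T_{111}*u_1*v_1*w_1 = 4*-3*-3*-2 = -72  (running total: -72)
T_{112}*u_1*v_1*w_2 = 2*-3*-3*-3 = -54  (running total: -126)
T_{121}*u_1*v_2*w_1 = 1*-3*-2*-2 = -12  (running total: -138)
T_{122}*u_1*v_2*w_2 = -1*-3*-2*-3 = 18  (running total: -120)
T_{211}*u_2*v_1*w_1 = 4*0*-3*-2 = 0  (running total: -120)
T_{212}*u_2*v_1*w_2 = -1*0*-3*-3 = 0  (running total: -120)
T_{221}*u_2*v_2*w_1 = 2*0*-2*-2 = 0  (running total: -120)
T_{222}*u_2*v_2*w_2 = 2*0*-2*-3 = 0  (running total: -120)
S = -120

-120


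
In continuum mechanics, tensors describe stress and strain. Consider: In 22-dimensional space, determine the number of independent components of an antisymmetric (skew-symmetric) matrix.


An antisymmetric rank-2 tensor satisfies A_{ij} = -A_{ji}, so diagonal entries are zero.
The independent components are the upper-triangular entries: C(n, 2) = n(n-1)/2.
n = 22
C(22, 2) = 22 * 21 / 2 = 462 / 2 = 231

231


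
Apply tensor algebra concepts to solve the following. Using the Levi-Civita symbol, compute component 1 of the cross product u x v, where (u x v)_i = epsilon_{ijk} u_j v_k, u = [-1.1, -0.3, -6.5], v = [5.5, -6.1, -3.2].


(u x v)_1 = sum_{j,k} epsilon_{1jk} u_j v_k. Only permutations of (1,2,3) contribute; the two non-zero terms are:
eps_{123} u_2 v_3 = 1 * -0.3 * -3.2 = 0.96
eps_{132} u_3 v_2 = -1 * -6.5 * -6.1 = -39.65
(u x v)_1 = -38.69

-38.69


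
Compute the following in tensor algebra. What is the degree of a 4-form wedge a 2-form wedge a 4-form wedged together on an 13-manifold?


The degree of a wedge product is the sum of the degrees of the individual forms.
Degrees: 4, 2, 4
Total degree = 4 + 2 + 4 = 10

10


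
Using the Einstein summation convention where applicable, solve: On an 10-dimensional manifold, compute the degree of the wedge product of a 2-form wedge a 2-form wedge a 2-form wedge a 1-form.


The degree of a wedge product is the sum of the degrees of the individual forms.
Degrees: 2, 2, 2, 1
Total degree = 2 + 2 + 2 + 1 = 7

7


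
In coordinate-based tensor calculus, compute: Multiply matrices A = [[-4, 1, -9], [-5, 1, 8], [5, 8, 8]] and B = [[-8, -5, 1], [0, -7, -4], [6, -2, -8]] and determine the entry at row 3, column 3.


(AB)_{ij} = sum_k A_{ik} B_{kj}.
For i=3, j=3:
A_{31} * B_{13} = 5 * 1 = 5
A_{32} * B_{23} = 8 * -4 = -32
A_{33} * B_{33} = 8 * -8 = -64
Sum = 5 + -32 + -64 = -91

-91


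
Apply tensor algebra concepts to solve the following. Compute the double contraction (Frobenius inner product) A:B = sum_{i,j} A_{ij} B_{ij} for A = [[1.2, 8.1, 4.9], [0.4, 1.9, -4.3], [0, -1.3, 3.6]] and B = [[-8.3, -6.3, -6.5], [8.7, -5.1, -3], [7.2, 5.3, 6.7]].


A:B = sum over all i,j of A_{ij} * B_{ij}.
Row 1: 1.2*-8.3=-9.96, 8.1*-6.3=-51.03, 4.9*-6.5=-31.85 => row sum = -92.84
Row 2: 0.4*8.7=3.48, 1.9*-5.1=-9.69, -4.3*-3=12.9 => row sum = 6.69
Row 3: 0*7.2=0, -1.3*5.3=-6.89, 3.6*6.7=24.12 => row sum = 17.23
Total = -92.84 + 6.69 + 17.23 = -68.92

-68.92


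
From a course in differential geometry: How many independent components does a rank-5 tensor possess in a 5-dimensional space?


The number of components of a rank-r tensor in d dimensions is d^r.
Here d = 5 and r = 5.
5^5 = 3125

3125


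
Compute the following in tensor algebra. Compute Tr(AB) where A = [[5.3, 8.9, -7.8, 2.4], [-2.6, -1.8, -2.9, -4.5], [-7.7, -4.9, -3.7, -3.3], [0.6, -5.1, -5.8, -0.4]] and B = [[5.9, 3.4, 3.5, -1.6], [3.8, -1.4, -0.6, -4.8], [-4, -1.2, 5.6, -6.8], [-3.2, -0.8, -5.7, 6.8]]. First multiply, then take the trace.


Tr(AB) = sum_i (AB)_{ii} where (AB)_{ii} = sum_k A_{ik} B_{ki}.
(AB)_{11} = 5.3*5.9 + 8.9*3.8 + -7.8*-4 + 2.4*-3.2 = 88.61
(AB)_{22} = -2.6*3.4 + -1.8*-1.4 + -2.9*-1.2 + -4.5*-0.8 = 0.76
(AB)_{33} = -7.7*3.5 + -4.9*-0.6 + -3.7*5.6 + -3.3*-5.7 = -25.92
(AB)_{44} = 0.6*-1.6 + -5.1*-4.8 + -5.8*-6.8 + -0.4*6.8 = 60.24
Tr(AB) = 88.61 + 0.76 + -25.92 + 60.24 = 123.69

123.69


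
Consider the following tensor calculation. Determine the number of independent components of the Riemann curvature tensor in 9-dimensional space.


The Riemann tensor in d dimensions has d^2(d^2 - 1)/12 independent components.
d = 9, so d^2 = 81
d^2 - 1 = 80
d^2(d^2 - 1) = 81 * 80 = 6480
Divide by 12: 6480 / 12 = 540

540


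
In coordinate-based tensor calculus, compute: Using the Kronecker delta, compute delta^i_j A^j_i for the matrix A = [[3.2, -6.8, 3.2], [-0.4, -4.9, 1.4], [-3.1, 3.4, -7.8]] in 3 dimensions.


The contraction (trace) of a rank-2 tensor is the sum of its diagonal elements.
Diagonal entries: A[1,1] = 3.2, A[2,2] = -4.9, A[3,3] = -7.8
Tr(A) = 3.2 + -4.9 + -7.8 = -9.5

-9.5


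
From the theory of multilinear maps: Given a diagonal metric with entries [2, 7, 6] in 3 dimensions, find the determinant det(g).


For a diagonal metric, the determinant is the product of diagonal entries.
Diagonal entries: 2, 7, 6
det(g) = 2 * 7 * 6 = 84

84


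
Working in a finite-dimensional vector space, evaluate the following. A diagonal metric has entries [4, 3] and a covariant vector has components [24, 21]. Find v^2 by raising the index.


To raise an index with a diagonal metric: v^i = v_i / g_{ii}.
For index 2: v_2 = 21, g_{22} = 3
v^2 = 21 / 3 = 7

7


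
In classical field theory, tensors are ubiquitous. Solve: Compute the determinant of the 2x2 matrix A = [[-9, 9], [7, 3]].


For a 2x2 matrix [[a, b], [c, d]], det = a*d - b*c.
a = -9, b = 9, c = 7, d = 3
a*d = -9 * 3 = -27
b*c = 9 * 7 = 63
det = -27 - 63 = -90

-90


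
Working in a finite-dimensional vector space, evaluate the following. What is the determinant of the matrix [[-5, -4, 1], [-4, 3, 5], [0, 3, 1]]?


Expanding along the first row, det(A) = a11*M_11 - a12*M_12 + a13*M_13, where M_1j is the (1,j) minor.
Minor M_11 = 3*1 - 5*3 = -12
Minor M_12 = -4*1 - 5*0 = -4
Minor M_13 = -4*3 - 3*0 = -12
det = -5*(-12) - -4*(-4) + 1*(-12)
    = 60 - 16 + -12
    = 32

32


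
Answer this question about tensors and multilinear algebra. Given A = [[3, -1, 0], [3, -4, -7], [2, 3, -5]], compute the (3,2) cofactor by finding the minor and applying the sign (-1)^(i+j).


To find cofactor C_{32}, delete row 3 and column 2.
The resulting 2x2 submatrix is: [[3, 0], [3, -7]]
Minor M_{32} = 3*-7 - 0*3
  = -21 - 0 = -21
Sign = (-1)^(3+2) = (-1)^5 = -1
Cofactor C_{32} = -1 * -21 = 21

21
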